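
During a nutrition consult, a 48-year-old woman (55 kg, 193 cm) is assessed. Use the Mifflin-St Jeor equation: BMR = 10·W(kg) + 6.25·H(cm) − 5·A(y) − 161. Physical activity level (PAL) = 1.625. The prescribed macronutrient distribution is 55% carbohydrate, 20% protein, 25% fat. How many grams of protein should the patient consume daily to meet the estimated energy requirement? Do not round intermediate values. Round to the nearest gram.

Mifflin-St Jeor (female): BMR = 10(55) + 6.25(193) − 5(48) − 161 = 550 + 1206.25 − 240 − 161 = 1355.25 kcal/day.
TEE = 1355.25 × 1.625 = 2202.2813 kcal/day.
Protein energy = 20% × 2202.2813 = 440.4563 kcal.
Protein = 440.4563 ÷ 4 kcal/g = 110.1141 g.

110 g/day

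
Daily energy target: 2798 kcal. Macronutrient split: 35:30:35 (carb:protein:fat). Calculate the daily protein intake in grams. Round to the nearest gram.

Protein energy = 30% × 2798 = 839.4 kcal.
At 4 kcal/g: 839.4 ÷ 4 = 209.85 g.

210 g/day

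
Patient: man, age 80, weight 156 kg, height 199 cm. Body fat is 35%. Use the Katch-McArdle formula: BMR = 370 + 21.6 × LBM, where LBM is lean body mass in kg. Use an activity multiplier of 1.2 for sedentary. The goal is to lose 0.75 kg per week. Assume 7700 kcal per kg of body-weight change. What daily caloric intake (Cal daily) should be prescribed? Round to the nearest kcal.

LBM = 156 × (1 − 0.35) = 101.4 kg. Katch-McArdle: BMR = 370 + 21.6 × 101.4 = 2560.24 kcal/day.
TEE = 2560.24 × 1.2 = 3072.288 kcal/day.
Required daily deficit = 0.75 × 7700 ÷ 7 = 825 kcal/day.
Target intake = 3072.288 − 825 = 2247.288 kcal/day.

2247 Cal daily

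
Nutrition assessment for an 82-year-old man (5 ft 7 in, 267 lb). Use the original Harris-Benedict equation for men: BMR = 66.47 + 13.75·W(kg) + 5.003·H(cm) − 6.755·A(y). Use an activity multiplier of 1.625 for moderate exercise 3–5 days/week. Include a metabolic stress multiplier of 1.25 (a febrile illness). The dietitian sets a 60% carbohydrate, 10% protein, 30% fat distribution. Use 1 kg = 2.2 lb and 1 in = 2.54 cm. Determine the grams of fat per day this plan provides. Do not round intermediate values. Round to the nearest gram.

138 g/day

Convert to metric: weight = 267 ÷ 2.2 = 121.3636 kg; height = (5×12 + 7) × 2.54 = 67 × 2.54 = 170.18 cm.
Harris-Benedict: BMR = 66.47 + 13.75(121.3636) + 5.003(170.18) − 6.755(82) = 2032.7205 kcal/day.
TEE = 2032.7205 × 1.625 = 3303.1709 kcal/day.
With stress factor 1.25: 3303.1709 × 1.25 = 4128.9636 kcal/day.
Fat energy = 30% × 4128.9636 = 1238.6891 kcal.
Fat = 1238.6891 ÷ 9 kcal/g = 137.6321 g.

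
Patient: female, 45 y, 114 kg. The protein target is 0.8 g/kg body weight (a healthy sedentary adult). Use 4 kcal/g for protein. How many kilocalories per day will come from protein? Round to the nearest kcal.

Protein = 0.8 g/kg × 114 kg = 91.2 g/day.
Protein energy = 91.2 g × 4 kcal/g = 364.8 kcal/day.

365 kcal/day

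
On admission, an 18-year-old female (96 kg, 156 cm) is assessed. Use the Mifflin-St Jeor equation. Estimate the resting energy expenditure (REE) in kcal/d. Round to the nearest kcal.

1684 kcal/d

Mifflin-St Jeor (female): BMR = 10(96) + 6.25(156) − 5(18) − 161 = 960 + 975 − 90 − 161 = 1684 kcal/day.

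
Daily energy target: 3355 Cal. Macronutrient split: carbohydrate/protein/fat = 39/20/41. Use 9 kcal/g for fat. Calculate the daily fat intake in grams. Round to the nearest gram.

Fat energy = 41% × 3355 = 1375.55 kcal.
At 9 kcal/g: 1375.55 ÷ 9 = 152.8389 g.

153 g/day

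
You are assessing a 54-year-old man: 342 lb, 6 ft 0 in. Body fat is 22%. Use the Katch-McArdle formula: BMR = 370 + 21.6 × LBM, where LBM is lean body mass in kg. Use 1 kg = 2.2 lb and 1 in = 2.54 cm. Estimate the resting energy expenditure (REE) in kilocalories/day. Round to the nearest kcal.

Convert to metric: weight = 342 ÷ 2.2 = 155.4545 kg; height = (6×12 + 0) × 2.54 = 72 × 2.54 = 182.88 cm.
LBM = 155.4545 × (1 − 0.22) = 121.2545 kg. Katch-McArdle: BMR = 370 + 21.6 × 121.2545 = 2989.0982 kcal/day.

2989 kilocalories/day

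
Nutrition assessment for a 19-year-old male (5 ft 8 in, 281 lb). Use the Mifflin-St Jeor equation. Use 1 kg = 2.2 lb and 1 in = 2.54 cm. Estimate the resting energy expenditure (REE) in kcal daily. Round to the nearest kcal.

Convert to metric: weight = 281 ÷ 2.2 = 127.7273 kg; height = (5×12 + 8) × 2.54 = 68 × 2.54 = 172.72 cm.
Mifflin-St Jeor (male): BMR = 10(127.7273) + 6.25(172.72) − 5(19) + 5 = 1277.2727 + 1079.5 − 95 + 5 = 2266.7727 kcal/day.

2267 kcal daily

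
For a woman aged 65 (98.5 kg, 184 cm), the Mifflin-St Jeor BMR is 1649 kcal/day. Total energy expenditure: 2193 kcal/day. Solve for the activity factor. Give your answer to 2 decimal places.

1.33

Activity factor = TEE ÷ BMR = 2193 ÷ 1649 = 1.33.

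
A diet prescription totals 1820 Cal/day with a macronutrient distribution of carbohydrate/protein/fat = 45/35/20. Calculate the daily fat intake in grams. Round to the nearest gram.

Fat energy = 20% × 1820 = 364 kcal.
At 9 kcal/g: 364 ÷ 9 = 40.4444 g.

40 g/day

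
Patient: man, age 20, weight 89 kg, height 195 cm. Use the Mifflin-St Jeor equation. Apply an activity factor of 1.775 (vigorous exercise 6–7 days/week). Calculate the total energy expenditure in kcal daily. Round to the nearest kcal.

Mifflin-St Jeor (male): BMR = 10(89) + 6.25(195) − 5(20) + 5 = 890 + 1218.75 − 100 + 5 = 2013.75 kcal/day.
TEE = BMR × activity factor = 2013.75 × 1.775 = 3574.4063 kcal/day.

3574 kcal daily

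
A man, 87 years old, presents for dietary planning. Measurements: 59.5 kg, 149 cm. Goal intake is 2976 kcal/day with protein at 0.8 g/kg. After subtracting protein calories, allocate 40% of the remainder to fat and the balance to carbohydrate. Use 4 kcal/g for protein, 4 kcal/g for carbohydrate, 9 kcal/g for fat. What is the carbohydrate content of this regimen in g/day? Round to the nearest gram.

Protein = 0.8 × 59.5 = 47.6 g → 47.6 × 4 = 190.4 kcal.
Non-protein calories = 2976 − 190.4 = 2785.6 kcal.
Fat: 40% × 2785.6 = 1114.24 kcal; carbohydrate: 1671.36 kcal.
Carbohydrate: 1671.36 kcal ÷ 4 kcal/g = 417.84 g.

418 g/day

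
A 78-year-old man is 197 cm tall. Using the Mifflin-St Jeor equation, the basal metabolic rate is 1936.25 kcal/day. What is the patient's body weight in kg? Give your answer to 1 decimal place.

1936.25 = 10·W + 6.25(197) − 5(78) + 5
10·W = 1936.25 − 846.25 = 1090, so W = 109 kg.

109.0 kg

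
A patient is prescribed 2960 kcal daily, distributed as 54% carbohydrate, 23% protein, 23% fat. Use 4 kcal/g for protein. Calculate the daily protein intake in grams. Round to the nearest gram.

170 g/day

Protein energy = 23% × 2960 = 680.8 kcal.
At 4 kcal/g: 680.8 ÷ 4 = 170.2 g.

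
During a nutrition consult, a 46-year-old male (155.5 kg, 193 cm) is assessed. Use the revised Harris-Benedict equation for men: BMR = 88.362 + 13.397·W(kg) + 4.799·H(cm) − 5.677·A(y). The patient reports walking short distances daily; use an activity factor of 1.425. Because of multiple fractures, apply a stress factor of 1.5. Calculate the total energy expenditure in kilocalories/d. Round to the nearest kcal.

6063 kilocalories/d

Harris-Benedict: BMR = 88.362 + 13.397(155.5) + 4.799(193) − 5.677(46) = 2836.6605 kcal/day.
TEE = BMR × activity factor = 2836.6605 × 1.425 = 4042.2412 kcal/day.
Apply stress factor: 4042.2412 × 1.5 = 6063.3618 kcal/day.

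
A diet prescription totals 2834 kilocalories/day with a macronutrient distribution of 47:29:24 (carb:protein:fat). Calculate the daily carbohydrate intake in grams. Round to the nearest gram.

333 g/day

Carbohydrate energy = 47% × 2834 = 1331.98 kcal.
At 4 kcal/g: 1331.98 ÷ 4 = 332.995 g.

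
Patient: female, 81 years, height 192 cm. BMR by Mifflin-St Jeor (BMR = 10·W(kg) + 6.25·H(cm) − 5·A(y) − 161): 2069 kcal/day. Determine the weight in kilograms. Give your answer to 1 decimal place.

2069 = 10·W + 6.25(192) − 5(81) − 161
10·W = 2069 − 634 = 1435, so W = 143.5 kg.

143.5 kg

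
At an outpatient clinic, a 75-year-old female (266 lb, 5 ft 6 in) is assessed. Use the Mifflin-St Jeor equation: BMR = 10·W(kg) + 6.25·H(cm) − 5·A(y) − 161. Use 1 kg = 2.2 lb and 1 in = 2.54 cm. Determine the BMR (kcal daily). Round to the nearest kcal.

Convert to metric: weight = 266 ÷ 2.2 = 120.9091 kg; height = (5×12 + 6) × 2.54 = 66 × 2.54 = 167.64 cm.
Mifflin-St Jeor (female): BMR = 10(120.9091) + 6.25(167.64) − 5(75) − 161 = 1209.0909 + 1047.75 − 375 − 161 = 1720.8409 kcal/day.

1721 kcal daily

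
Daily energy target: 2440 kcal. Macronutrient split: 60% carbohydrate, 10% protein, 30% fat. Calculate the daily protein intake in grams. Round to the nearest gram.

Protein energy = 10% × 2440 = 244 kcal.
At 4 kcal/g: 244 ÷ 4 = 61 g.

61 g/day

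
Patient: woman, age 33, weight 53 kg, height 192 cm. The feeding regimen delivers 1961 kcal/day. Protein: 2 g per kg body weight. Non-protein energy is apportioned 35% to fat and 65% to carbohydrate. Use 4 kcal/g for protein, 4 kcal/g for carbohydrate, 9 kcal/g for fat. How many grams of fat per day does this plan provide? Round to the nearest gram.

Protein = 2 × 53 = 106 g → 106 × 4 = 424 kcal.
Non-protein calories = 1961 − 424 = 1537 kcal.
Fat: 35% × 1537 = 537.95 kcal; carbohydrate: 999.05 kcal.
Fat: 537.95 kcal ÷ 9 kcal/g = 59.7722 g.

60 g/day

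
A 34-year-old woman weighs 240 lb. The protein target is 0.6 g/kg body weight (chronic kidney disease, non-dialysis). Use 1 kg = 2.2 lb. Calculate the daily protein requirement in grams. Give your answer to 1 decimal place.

65.5 g/day

Weight in kg = 240 ÷ 2.2 = 109.0909 kg.
Protein = 0.6 g/kg × 109.0909 kg = 65.4545 g/day.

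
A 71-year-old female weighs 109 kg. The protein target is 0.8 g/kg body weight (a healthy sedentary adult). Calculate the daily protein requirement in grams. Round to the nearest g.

87 g/day

Protein = 0.8 g/kg × 109 kg = 87.2 g/day.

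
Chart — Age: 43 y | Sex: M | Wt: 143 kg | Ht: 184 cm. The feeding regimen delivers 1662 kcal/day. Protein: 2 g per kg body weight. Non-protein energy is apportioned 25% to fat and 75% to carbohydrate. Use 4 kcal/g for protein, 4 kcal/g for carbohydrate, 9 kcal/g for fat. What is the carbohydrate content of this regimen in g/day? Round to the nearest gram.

Protein = 2 × 143 = 286 g → 286 × 4 = 1144 kcal.
Non-protein calories = 1662 − 1144 = 518 kcal.
Fat: 25% × 518 = 129.5 kcal; carbohydrate: 388.5 kcal.
Carbohydrate: 388.5 kcal ÷ 4 kcal/g = 97.125 g.

97 g/day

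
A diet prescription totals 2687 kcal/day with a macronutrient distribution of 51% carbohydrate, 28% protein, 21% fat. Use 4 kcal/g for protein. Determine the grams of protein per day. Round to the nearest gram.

Protein energy = 28% × 2687 = 752.36 kcal.
At 4 kcal/g: 752.36 ÷ 4 = 188.09 g.

188 g/day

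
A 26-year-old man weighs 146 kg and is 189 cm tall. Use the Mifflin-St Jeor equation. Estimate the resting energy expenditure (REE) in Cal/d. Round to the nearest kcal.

2516 Cal/d

Mifflin-St Jeor (male): BMR = 10(146) + 6.25(189) − 5(26) + 5 = 1460 + 1181.25 − 130 + 5 = 2516.25 kcal/day.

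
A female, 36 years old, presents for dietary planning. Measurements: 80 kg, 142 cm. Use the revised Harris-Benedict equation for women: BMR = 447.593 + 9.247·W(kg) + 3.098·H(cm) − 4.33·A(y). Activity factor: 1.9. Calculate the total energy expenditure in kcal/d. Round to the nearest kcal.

2796 kcal/d

Harris-Benedict: BMR = 447.593 + 9.247(80) + 3.098(142) − 4.33(36) = 1471.389 kcal/day.
TEE = BMR × activity factor = 1471.389 × 1.9 = 2795.6391 kcal/day.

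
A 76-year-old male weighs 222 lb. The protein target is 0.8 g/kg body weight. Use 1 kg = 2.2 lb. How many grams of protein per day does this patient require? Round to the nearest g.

81 g/day

Weight in kg = 222 ÷ 2.2 = 100.9091 kg.
Protein = 0.8 g/kg × 100.9091 kg = 80.7273 g/day.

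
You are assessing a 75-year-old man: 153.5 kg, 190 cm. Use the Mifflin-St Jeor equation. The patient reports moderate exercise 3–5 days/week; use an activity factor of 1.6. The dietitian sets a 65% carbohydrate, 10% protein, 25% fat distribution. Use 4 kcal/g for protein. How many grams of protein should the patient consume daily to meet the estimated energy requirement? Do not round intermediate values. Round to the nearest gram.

94 g/day

Mifflin-St Jeor (male): BMR = 10(153.5) + 6.25(190) − 5(75) + 5 = 1535 + 1187.5 − 375 + 5 = 2352.5 kcal/day.
TEE = 2352.5 × 1.6 = 3764 kcal/day.
Protein energy = 10% × 3764 = 376.4 kcal.
Protein = 376.4 ÷ 4 kcal/g = 94.1 g.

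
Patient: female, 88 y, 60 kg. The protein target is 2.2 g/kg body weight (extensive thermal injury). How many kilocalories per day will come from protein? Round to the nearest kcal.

528 kcal/day

Protein = 2.2 g/kg × 60 kg = 132 g/day.
Protein energy = 132 g × 4 kcal/g = 528 kcal/day.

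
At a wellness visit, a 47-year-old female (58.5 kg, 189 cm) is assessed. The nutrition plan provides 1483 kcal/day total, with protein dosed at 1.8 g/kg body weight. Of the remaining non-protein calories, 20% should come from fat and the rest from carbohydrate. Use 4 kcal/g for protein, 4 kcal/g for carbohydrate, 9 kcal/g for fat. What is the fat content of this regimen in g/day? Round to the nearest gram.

Protein = 1.8 × 58.5 = 105.3 g → 105.3 × 4 = 421.2 kcal.
Non-protein calories = 1483 − 421.2 = 1061.8 kcal.
Fat: 20% × 1061.8 = 212.36 kcal; carbohydrate: 849.44 kcal.
Fat: 212.36 kcal ÷ 9 kcal/g = 23.5956 g.

24 g/day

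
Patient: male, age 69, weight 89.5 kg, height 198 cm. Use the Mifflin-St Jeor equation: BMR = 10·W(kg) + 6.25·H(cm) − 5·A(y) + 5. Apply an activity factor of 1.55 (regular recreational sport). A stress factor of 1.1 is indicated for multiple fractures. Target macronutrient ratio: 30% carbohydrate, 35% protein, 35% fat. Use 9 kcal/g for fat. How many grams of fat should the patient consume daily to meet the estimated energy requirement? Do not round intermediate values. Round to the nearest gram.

Mifflin-St Jeor (male): BMR = 10(89.5) + 6.25(198) − 5(69) + 5 = 895 + 1237.5 − 345 + 5 = 1792.5 kcal/day.
TEE = 1792.5 × 1.55 = 2778.375 kcal/day.
With stress factor 1.1: 2778.375 × 1.1 = 3056.2125 kcal/day.
Fat energy = 35% × 3056.2125 = 1069.6744 kcal.
Fat = 1069.6744 ÷ 9 kcal/g = 118.8527 g.

119 g/day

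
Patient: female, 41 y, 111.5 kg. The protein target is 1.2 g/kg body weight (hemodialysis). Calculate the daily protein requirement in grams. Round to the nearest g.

Protein = 1.2 g/kg × 111.5 kg = 133.8 g/day.

134 g/day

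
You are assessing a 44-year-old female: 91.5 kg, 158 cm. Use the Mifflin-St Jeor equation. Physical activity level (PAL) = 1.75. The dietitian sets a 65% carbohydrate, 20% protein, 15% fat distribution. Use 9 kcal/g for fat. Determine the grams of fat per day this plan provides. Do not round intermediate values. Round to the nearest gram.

Mifflin-St Jeor (female): BMR = 10(91.5) + 6.25(158) − 5(44) − 161 = 915 + 987.5 − 220 − 161 = 1521.5 kcal/day.
TEE = 1521.5 × 1.75 = 2662.625 kcal/day.
Fat energy = 15% × 2662.625 = 399.3938 kcal.
Fat = 399.3938 ÷ 9 kcal/g = 44.3771 g.

44 g/day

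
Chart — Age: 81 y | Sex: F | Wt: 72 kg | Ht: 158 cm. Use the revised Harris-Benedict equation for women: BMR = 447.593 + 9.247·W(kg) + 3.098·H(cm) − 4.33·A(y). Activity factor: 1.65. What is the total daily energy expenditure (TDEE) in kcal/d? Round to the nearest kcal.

Harris-Benedict: BMR = 447.593 + 9.247(72) + 3.098(158) − 4.33(81) = 1252.131 kcal/day.
TEE = BMR × activity factor = 1252.131 × 1.65 = 2066.0162 kcal/day.

2066 kcal/d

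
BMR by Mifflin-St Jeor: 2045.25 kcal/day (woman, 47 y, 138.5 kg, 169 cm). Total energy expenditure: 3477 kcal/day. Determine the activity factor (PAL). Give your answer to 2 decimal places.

Activity factor = TEE ÷ BMR = 3477 ÷ 2045.25 = 1.7.

1.70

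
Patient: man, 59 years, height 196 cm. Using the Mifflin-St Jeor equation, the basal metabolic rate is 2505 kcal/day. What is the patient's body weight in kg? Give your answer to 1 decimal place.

157.0 kg

2505 = 10·W + 6.25(196) − 5(59) + 5
10·W = 2505 − 935 = 1570, so W = 157 kg.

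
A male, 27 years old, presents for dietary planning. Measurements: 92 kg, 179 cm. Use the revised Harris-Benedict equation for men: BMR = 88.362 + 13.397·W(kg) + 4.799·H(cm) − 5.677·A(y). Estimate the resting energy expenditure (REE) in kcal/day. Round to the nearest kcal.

2027 kcal/day

Harris-Benedict: BMR = 88.362 + 13.397(92) + 4.799(179) − 5.677(27) = 2026.628 kcal/day.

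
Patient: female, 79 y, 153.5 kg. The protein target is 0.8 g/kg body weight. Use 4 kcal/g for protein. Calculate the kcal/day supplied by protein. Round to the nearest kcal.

Protein = 0.8 g/kg × 153.5 kg = 122.8 g/day.
Protein energy = 122.8 g × 4 kcal/g = 491.2 kcal/day.

491 kcal/day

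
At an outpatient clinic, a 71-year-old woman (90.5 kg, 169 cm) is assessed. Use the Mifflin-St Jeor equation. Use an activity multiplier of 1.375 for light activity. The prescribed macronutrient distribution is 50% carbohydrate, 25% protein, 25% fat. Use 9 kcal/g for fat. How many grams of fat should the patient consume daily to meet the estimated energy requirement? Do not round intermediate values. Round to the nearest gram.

Mifflin-St Jeor (female): BMR = 10(90.5) + 6.25(169) − 5(71) − 161 = 905 + 1056.25 − 355 − 161 = 1445.25 kcal/day.
TEE = 1445.25 × 1.375 = 1987.2188 kcal/day.
Fat energy = 25% × 1987.2188 = 496.8047 kcal.
Fat = 496.8047 ÷ 9 kcal/g = 55.2005 g.

55 g/day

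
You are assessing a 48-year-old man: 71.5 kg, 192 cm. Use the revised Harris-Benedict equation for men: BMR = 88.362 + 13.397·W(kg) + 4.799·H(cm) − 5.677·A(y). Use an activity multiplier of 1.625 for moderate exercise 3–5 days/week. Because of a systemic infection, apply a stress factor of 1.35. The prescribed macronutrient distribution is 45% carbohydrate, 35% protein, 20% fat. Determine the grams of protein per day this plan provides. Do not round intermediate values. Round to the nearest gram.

325 g/day

Harris-Benedict: BMR = 88.362 + 13.397(71.5) + 4.799(192) − 5.677(48) = 1695.1595 kcal/day.
TEE = 1695.1595 × 1.625 = 2754.6342 kcal/day.
With stress factor 1.35: 2754.6342 × 1.35 = 3718.7562 kcal/day.
Protein energy = 35% × 3718.7562 = 1301.5647 kcal.
Protein = 1301.5647 ÷ 4 kcal/g = 325.3912 g.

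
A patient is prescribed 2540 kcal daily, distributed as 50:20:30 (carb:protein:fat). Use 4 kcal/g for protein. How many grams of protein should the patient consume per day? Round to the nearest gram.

Protein energy = 20% × 2540 = 508 kcal.
At 4 kcal/g: 508 ÷ 4 = 127 g.

127 g/day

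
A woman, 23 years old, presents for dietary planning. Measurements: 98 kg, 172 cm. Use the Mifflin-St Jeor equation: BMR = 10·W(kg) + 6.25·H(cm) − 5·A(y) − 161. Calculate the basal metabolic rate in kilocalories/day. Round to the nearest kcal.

Mifflin-St Jeor (female): BMR = 10(98) + 6.25(172) − 5(23) − 161 = 980 + 1075 − 115 − 161 = 1779 kcal/day.

1779 kilocalories/day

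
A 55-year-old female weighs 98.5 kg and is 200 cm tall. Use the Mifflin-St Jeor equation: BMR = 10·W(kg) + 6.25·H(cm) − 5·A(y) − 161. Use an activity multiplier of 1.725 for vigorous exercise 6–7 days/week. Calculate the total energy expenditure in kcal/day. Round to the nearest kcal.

3103 kcal/day

Mifflin-St Jeor (female): BMR = 10(98.5) + 6.25(200) − 5(55) − 161 = 985 + 1250 − 275 − 161 = 1799 kcal/day.
TEE = BMR × activity factor = 1799 × 1.725 = 3103.275 kcal/day.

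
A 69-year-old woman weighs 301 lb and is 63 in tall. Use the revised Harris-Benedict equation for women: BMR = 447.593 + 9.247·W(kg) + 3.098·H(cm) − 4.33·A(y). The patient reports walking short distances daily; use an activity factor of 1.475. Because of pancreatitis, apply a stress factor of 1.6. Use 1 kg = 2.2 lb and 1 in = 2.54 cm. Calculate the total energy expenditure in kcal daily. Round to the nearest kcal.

Convert to metric: weight = 301 ÷ 2.2 = 136.8182 kg; height = 63 × 2.54 = 160.02 cm.
Harris-Benedict: BMR = 447.593 + 9.247(136.8182) + 3.098(160.02) − 4.33(69) = 1909.7227 kcal/day.
TEE = BMR × activity factor = 1909.7227 × 1.475 = 2816.841 kcal/day.
Apply stress factor: 2816.841 × 1.6 = 4506.9455 kcal/day.

4507 kcal daily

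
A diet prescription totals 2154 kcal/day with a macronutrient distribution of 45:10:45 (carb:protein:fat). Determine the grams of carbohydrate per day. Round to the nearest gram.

242 g/day

Carbohydrate energy = 45% × 2154 = 969.3 kcal.
At 4 kcal/g: 969.3 ÷ 4 = 242.325 g.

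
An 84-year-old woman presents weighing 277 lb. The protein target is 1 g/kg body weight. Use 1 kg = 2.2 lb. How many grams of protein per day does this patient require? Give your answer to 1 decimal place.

125.9 g/day

Weight in kg = 277 ÷ 2.2 = 125.9091 kg.
Protein = 1 g/kg × 125.9091 kg = 125.9091 g/day.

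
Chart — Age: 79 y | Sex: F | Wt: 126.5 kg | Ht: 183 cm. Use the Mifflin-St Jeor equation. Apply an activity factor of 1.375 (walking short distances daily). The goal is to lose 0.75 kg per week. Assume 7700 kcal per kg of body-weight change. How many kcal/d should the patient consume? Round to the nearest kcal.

Mifflin-St Jeor (female): BMR = 10(126.5) + 6.25(183) − 5(79) − 161 = 1265 + 1143.75 − 395 − 161 = 1852.75 kcal/day.
TEE = 1852.75 × 1.375 = 2547.5313 kcal/day.
Required daily deficit = 0.75 × 7700 ÷ 7 = 825 kcal/day.
Target intake = 2547.5313 − 825 = 1722.5313 kcal/day.

1723 kcal/d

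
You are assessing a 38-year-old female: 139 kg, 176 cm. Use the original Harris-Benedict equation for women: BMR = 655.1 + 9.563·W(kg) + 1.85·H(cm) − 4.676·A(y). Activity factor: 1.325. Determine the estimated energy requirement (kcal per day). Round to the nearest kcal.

Harris-Benedict: BMR = 655.1 + 9.563(139) + 1.85(176) − 4.676(38) = 2132.269 kcal/day.
TEE = BMR × activity factor = 2132.269 × 1.325 = 2825.2564 kcal/day.

2825 kcal per day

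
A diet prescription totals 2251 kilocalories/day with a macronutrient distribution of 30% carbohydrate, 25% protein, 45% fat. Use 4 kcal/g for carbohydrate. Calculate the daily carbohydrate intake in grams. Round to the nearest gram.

169 g/day

Carbohydrate energy = 30% × 2251 = 675.3 kcal.
At 4 kcal/g: 675.3 ÷ 4 = 168.825 g.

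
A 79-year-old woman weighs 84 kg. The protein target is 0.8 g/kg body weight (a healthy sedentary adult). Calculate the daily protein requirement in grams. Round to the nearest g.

67 g/day

Protein = 0.8 g/kg × 84 kg = 67.2 g/day.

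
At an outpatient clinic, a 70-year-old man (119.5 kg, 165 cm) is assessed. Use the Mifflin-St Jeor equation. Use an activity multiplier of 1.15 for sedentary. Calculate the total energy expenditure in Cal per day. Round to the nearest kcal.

Mifflin-St Jeor (male): BMR = 10(119.5) + 6.25(165) − 5(70) + 5 = 1195 + 1031.25 − 350 + 5 = 1881.25 kcal/day.
TEE = BMR × activity factor = 1881.25 × 1.15 = 2163.4375 kcal/day.

2163 Cal per day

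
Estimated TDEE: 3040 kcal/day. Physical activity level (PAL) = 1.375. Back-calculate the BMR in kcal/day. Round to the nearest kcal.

2211 kcal/day

BMR = TEE ÷ activity factor = 3040 ÷ 1.375 = 2210.9091 kcal/day.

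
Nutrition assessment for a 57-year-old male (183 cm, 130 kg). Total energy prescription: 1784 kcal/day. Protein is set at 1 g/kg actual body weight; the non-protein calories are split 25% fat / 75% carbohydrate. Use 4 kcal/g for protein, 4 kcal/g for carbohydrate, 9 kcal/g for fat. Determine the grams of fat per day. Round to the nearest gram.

Protein = 1 × 130 = 130 g → 130 × 4 = 520 kcal.
Non-protein calories = 1784 − 520 = 1264 kcal.
Fat: 25% × 1264 = 316 kcal; carbohydrate: 948 kcal.
Fat: 316 kcal ÷ 9 kcal/g = 35.1111 g.

35 g/day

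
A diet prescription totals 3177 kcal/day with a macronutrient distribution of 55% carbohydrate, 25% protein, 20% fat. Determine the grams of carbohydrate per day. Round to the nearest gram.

Carbohydrate energy = 55% × 3177 = 1747.35 kcal.
At 4 kcal/g: 1747.35 ÷ 4 = 436.8375 g.

437 g/day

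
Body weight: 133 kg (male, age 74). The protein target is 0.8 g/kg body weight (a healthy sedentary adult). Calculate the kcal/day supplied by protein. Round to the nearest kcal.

Protein = 0.8 g/kg × 133 kg = 106.4 g/day.
Protein energy = 106.4 g × 4 kcal/g = 425.6 kcal/day.

426 kcal/day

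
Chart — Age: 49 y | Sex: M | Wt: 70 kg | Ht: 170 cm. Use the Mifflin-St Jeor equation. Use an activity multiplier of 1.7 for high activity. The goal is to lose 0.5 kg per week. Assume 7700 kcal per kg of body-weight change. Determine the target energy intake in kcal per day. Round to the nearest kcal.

Mifflin-St Jeor (male): BMR = 10(70) + 6.25(170) − 5(49) + 5 = 700 + 1062.5 − 245 + 5 = 1522.5 kcal/day.
TEE = 1522.5 × 1.7 = 2588.25 kcal/day.
Required daily deficit = 0.5 × 7700 ÷ 7 = 550 kcal/day.
Target intake = 2588.25 − 550 = 2038.25 kcal/day.

2038 kcal per day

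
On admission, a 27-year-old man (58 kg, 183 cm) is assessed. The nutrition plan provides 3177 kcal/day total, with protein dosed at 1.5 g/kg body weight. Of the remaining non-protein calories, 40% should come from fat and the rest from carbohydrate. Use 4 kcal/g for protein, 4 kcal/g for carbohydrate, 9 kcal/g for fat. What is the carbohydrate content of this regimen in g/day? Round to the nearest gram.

Protein = 1.5 × 58 = 87 g → 87 × 4 = 348 kcal.
Non-protein calories = 3177 − 348 = 2829 kcal.
Fat: 40% × 2829 = 1131.6 kcal; carbohydrate: 1697.4 kcal.
Carbohydrate: 1697.4 kcal ÷ 4 kcal/g = 424.35 g.

424 g/day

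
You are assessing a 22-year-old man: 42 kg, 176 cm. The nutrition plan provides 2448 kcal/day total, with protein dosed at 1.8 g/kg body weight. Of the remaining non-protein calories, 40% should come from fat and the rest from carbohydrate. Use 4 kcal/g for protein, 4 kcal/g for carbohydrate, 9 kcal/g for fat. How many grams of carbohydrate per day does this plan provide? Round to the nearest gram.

Protein = 1.8 × 42 = 75.6 g → 75.6 × 4 = 302.4 kcal.
Non-protein calories = 2448 − 302.4 = 2145.6 kcal.
Fat: 40% × 2145.6 = 858.24 kcal; carbohydrate: 1287.36 kcal.
Carbohydrate: 1287.36 kcal ÷ 4 kcal/g = 321.84 g.

322 g/day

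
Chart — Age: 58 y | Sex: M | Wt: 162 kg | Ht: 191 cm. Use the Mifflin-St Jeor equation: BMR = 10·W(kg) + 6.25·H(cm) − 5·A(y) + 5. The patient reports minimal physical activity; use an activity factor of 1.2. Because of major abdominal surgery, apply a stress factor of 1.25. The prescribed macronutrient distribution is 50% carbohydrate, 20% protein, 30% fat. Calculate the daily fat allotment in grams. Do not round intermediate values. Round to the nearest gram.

126 g/day

Mifflin-St Jeor (male): BMR = 10(162) + 6.25(191) − 5(58) + 5 = 1620 + 1193.75 − 290 + 5 = 2528.75 kcal/day.
TEE = 2528.75 × 1.2 = 3034.5 kcal/day.
With stress factor 1.25: 3034.5 × 1.25 = 3793.125 kcal/day.
Fat energy = 30% × 3793.125 = 1137.9375 kcal.
Fat = 1137.9375 ÷ 9 kcal/g = 126.4375 g.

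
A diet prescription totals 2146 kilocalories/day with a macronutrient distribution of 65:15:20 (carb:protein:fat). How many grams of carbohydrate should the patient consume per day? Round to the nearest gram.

Carbohydrate energy = 65% × 2146 = 1394.9 kcal.
At 4 kcal/g: 1394.9 ÷ 4 = 348.725 g.

349 g/day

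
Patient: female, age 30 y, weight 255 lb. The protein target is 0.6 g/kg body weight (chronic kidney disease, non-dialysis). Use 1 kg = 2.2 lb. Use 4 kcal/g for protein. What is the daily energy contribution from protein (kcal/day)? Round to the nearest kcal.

Weight in kg = 255 ÷ 2.2 = 115.9091 kg.
Protein = 0.6 g/kg × 115.9091 kg = 69.5455 g/day.
Protein energy = 69.5455 g × 4 kcal/g = 278.1818 kcal/day.

278 kcal/day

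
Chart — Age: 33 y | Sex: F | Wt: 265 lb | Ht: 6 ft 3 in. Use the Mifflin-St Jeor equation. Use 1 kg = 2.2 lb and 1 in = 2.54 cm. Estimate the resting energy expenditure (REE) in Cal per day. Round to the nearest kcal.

2069 Cal per day

Convert to metric: weight = 265 ÷ 2.2 = 120.4545 kg; height = (6×12 + 3) × 2.54 = 75 × 2.54 = 190.5 cm.
Mifflin-St Jeor (female): BMR = 10(120.4545) + 6.25(190.5) − 5(33) − 161 = 1204.5455 + 1190.625 − 165 − 161 = 2069.1705 kcal/day.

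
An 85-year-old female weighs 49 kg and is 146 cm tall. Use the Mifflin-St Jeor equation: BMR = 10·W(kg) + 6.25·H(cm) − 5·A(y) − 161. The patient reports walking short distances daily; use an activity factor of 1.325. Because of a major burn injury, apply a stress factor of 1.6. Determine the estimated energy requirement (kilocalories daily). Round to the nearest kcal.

Mifflin-St Jeor (female): BMR = 10(49) + 6.25(146) − 5(85) − 161 = 490 + 912.5 − 425 − 161 = 816.5 kcal/day.
TEE = BMR × activity factor = 816.5 × 1.325 = 1081.8625 kcal/day.
Apply stress factor: 1081.8625 × 1.6 = 1730.98 kcal/day.

1731 kilocalories daily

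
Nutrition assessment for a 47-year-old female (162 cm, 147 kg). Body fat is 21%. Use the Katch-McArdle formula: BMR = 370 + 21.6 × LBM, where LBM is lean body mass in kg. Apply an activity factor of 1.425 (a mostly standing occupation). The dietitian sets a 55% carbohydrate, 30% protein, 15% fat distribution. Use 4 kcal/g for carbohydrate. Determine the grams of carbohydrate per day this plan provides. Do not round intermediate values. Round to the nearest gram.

LBM = 147 × (1 − 0.21) = 116.13 kg. Katch-McArdle: BMR = 370 + 21.6 × 116.13 = 2878.408 kcal/day.
TEE = 2878.408 × 1.425 = 4101.7314 kcal/day.
Carbohydrate energy = 55% × 4101.7314 = 2255.9523 kcal.
Carbohydrate = 2255.9523 ÷ 4 kcal/g = 563.9881 g.

564 g/day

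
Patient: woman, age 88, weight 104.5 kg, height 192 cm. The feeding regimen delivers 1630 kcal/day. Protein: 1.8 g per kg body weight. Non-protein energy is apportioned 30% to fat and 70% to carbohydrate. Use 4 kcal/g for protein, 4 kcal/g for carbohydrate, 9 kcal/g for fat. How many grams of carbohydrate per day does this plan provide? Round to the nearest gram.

154 g/day

Protein = 1.8 × 104.5 = 188.1 g → 188.1 × 4 = 752.4 kcal.
Non-protein calories = 1630 − 752.4 = 877.6 kcal.
Fat: 30% × 877.6 = 263.28 kcal; carbohydrate: 614.32 kcal.
Carbohydrate: 614.32 kcal ÷ 4 kcal/g = 153.58 g.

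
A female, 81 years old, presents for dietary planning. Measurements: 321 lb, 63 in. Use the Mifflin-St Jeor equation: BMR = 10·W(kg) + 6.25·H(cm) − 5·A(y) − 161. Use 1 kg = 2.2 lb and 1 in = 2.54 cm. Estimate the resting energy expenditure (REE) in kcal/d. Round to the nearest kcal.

1893 kcal/d

Convert to metric: weight = 321 ÷ 2.2 = 145.9091 kg; height = 63 × 2.54 = 160.02 cm.
Mifflin-St Jeor (female): BMR = 10(145.9091) + 6.25(160.02) − 5(81) − 161 = 1459.0909 + 1000.125 − 405 − 161 = 1893.2159 kcal/day.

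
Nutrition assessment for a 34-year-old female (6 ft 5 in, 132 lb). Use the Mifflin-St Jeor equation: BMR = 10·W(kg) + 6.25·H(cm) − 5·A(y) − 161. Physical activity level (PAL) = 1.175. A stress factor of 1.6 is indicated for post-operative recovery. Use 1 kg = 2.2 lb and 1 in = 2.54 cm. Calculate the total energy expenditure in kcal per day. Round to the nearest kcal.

Convert to metric: weight = 132 ÷ 2.2 = 60 kg; height = (6×12 + 5) × 2.54 = 77 × 2.54 = 195.58 cm.
Mifflin-St Jeor (female): BMR = 10(60) + 6.25(195.58) − 5(34) − 161 = 600 + 1222.375 − 170 − 161 = 1491.375 kcal/day.
TEE = BMR × activity factor = 1491.375 × 1.175 = 1752.3656 kcal/day.
Apply stress factor: 1752.3656 × 1.6 = 2803.785 kcal/day.

2804 kcal per day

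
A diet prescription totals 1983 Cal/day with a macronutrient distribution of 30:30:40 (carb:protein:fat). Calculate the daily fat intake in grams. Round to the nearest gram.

88 g/day

Fat energy = 40% × 1983 = 793.2 kcal.
At 9 kcal/g: 793.2 ÷ 9 = 88.1333 g.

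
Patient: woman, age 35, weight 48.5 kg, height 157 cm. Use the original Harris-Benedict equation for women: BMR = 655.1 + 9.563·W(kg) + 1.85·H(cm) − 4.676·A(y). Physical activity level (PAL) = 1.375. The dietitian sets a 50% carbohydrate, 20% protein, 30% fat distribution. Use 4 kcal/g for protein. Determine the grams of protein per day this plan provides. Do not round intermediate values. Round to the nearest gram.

Harris-Benedict: BMR = 655.1 + 9.563(48.5) + 1.85(157) − 4.676(35) = 1245.6955 kcal/day.
TEE = 1245.6955 × 1.375 = 1712.8313 kcal/day.
Protein energy = 20% × 1712.8313 = 342.5663 kcal.
Protein = 342.5663 ÷ 4 kcal/g = 85.6416 g.

86 g/day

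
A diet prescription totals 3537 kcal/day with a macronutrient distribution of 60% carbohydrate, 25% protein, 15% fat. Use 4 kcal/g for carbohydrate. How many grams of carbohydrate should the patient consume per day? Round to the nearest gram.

Carbohydrate energy = 60% × 3537 = 2122.2 kcal.
At 4 kcal/g: 2122.2 ÷ 4 = 530.55 g.

531 g/day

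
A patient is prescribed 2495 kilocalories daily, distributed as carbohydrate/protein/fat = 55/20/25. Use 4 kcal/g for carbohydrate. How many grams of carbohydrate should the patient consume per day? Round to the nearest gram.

Carbohydrate energy = 55% × 2495 = 1372.25 kcal.
At 4 kcal/g: 1372.25 ÷ 4 = 343.0625 g.

343 g/day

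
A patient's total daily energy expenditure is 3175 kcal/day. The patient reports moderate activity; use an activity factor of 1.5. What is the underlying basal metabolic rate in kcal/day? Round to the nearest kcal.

BMR = TEE ÷ activity factor = 3175 ÷ 1.5 = 2116.6667 kcal/day.

2117 kcal/day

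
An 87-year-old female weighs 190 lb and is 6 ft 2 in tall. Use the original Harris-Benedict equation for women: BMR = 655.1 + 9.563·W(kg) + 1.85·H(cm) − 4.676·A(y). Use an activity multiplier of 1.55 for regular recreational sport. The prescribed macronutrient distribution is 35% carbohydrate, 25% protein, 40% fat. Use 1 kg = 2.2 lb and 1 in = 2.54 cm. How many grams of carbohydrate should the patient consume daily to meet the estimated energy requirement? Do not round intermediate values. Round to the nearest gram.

193 g/day

Convert to metric: weight = 190 ÷ 2.2 = 86.3636 kg; height = (6×12 + 2) × 2.54 = 74 × 2.54 = 187.96 cm.
Harris-Benedict: BMR = 655.1 + 9.563(86.3636) + 1.85(187.96) − 4.676(87) = 1421.9095 kcal/day.
TEE = 1421.9095 × 1.55 = 2203.9597 kcal/day.
Carbohydrate energy = 35% × 2203.9597 = 771.3859 kcal.
Carbohydrate = 771.3859 ÷ 4 kcal/g = 192.8465 g.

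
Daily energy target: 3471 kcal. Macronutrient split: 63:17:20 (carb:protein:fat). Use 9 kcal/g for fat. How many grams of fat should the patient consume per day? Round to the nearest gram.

Fat energy = 20% × 3471 = 694.2 kcal.
At 9 kcal/g: 694.2 ÷ 9 = 77.1333 g.

77 g/day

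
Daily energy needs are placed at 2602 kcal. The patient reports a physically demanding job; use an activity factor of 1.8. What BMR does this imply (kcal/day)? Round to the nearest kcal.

1446 kcal/day

BMR = TEE ÷ activity factor = 2602 ÷ 1.8 = 1445.5556 kcal/day.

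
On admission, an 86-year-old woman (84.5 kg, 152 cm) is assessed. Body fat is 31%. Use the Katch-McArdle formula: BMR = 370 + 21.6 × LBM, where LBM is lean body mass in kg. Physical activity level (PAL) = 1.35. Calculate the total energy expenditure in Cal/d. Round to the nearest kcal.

2200 Cal/d

LBM = 84.5 × (1 − 0.31) = 58.305 kg. Katch-McArdle: BMR = 370 + 21.6 × 58.305 = 1629.388 kcal/day.
TEE = BMR × activity factor = 1629.388 × 1.35 = 2199.6738 kcal/day.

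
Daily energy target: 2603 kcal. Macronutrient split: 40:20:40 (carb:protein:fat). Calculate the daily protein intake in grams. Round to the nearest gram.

Protein energy = 20% × 2603 = 520.6 kcal.
At 4 kcal/g: 520.6 ÷ 4 = 130.15 g.

130 g/day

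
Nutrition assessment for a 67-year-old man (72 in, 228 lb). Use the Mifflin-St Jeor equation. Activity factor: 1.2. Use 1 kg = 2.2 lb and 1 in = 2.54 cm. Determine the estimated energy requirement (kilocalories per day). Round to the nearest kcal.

Convert to metric: weight = 228 ÷ 2.2 = 103.6364 kg; height = 72 × 2.54 = 182.88 cm.
Mifflin-St Jeor (male): BMR = 10(103.6364) + 6.25(182.88) − 5(67) + 5 = 1036.3636 + 1143 − 335 + 5 = 1849.3636 kcal/day.
TEE = BMR × activity factor = 1849.3636 × 1.2 = 2219.2364 kcal/day.

2219 kilocalories per day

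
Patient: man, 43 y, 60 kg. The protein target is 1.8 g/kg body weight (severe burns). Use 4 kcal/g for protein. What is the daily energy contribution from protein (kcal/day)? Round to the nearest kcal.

Protein = 1.8 g/kg × 60 kg = 108 g/day.
Protein energy = 108 g × 4 kcal/g = 432 kcal/day.

432 kcal/day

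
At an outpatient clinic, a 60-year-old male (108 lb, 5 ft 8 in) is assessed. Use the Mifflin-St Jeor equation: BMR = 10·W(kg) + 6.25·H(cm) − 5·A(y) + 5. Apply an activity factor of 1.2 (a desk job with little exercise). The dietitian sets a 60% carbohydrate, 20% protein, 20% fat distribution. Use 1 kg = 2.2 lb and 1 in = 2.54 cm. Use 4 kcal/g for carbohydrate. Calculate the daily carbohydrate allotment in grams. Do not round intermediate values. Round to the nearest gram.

Convert to metric: weight = 108 ÷ 2.2 = 49.0909 kg; height = (5×12 + 8) × 2.54 = 68 × 2.54 = 172.72 cm.
Mifflin-St Jeor (male): BMR = 10(49.0909) + 6.25(172.72) − 5(60) + 5 = 490.9091 + 1079.5 − 300 + 5 = 1275.4091 kcal/day.
TEE = 1275.4091 × 1.2 = 1530.4909 kcal/day.
Carbohydrate energy = 60% × 1530.4909 = 918.2945 kcal.
Carbohydrate = 918.2945 ÷ 4 kcal/g = 229.5736 g.

230 g/day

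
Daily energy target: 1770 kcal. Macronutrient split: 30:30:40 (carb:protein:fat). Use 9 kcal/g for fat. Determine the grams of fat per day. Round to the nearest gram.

79 g/day

Fat energy = 40% × 1770 = 708 kcal.
At 9 kcal/g: 708 ÷ 9 = 78.6667 g.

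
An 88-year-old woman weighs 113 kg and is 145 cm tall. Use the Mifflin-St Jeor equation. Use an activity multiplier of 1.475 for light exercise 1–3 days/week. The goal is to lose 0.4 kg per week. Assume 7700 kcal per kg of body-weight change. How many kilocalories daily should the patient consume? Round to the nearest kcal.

Mifflin-St Jeor (female): BMR = 10(113) + 6.25(145) − 5(88) − 161 = 1130 + 906.25 − 440 − 161 = 1435.25 kcal/day.
TEE = 1435.25 × 1.475 = 2116.9938 kcal/day.
Required daily deficit = 0.4 × 7700 ÷ 7 = 440 kcal/day.
Target intake = 2116.9938 − 440 = 1676.9938 kcal/day.

1677 kilocalories daily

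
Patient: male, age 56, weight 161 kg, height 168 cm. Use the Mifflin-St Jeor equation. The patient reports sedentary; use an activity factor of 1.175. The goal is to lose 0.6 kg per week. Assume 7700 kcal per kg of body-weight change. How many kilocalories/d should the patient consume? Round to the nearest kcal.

Mifflin-St Jeor (male): BMR = 10(161) + 6.25(168) − 5(56) + 5 = 1610 + 1050 − 280 + 5 = 2385 kcal/day.
TEE = 2385 × 1.175 = 2802.375 kcal/day.
Required daily deficit = 0.6 × 7700 ÷ 7 = 660 kcal/day.
Target intake = 2802.375 − 660 = 2142.375 kcal/day.

2142 kilocalories/d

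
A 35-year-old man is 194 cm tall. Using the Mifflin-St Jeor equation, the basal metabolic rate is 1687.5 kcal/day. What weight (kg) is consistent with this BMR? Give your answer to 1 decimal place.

64.5 kg

1687.5 = 10·W + 6.25(194) − 5(35) + 5
10·W = 1687.5 − 1042.5 = 645, so W = 64.5 kg.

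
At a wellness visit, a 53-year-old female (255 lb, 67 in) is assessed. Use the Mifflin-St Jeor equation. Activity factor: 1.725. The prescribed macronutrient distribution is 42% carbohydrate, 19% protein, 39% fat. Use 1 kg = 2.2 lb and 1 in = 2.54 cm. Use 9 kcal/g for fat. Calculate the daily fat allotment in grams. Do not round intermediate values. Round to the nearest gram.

Convert to metric: weight = 255 ÷ 2.2 = 115.9091 kg; height = 67 × 2.54 = 170.18 cm.
Mifflin-St Jeor (female): BMR = 10(115.9091) + 6.25(170.18) − 5(53) − 161 = 1159.0909 + 1063.625 − 265 − 161 = 1796.7159 kcal/day.
TEE = 1796.7159 × 1.725 = 3099.3349 kcal/day.
Fat energy = 39% × 3099.3349 = 1208.7406 kcal.
Fat = 1208.7406 ÷ 9 kcal/g = 134.3045 g.

134 g/day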